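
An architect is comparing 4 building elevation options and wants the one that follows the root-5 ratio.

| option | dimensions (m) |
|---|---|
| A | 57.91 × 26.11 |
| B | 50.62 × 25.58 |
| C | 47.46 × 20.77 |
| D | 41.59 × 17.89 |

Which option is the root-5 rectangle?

A

Ratios (long/short): A ≈ 2.218; B ≈ 1.979; C ≈ 2.285; D ≈ 2.325.
root-5 ≈ 2.236; option A is nearest (Δ 0.018).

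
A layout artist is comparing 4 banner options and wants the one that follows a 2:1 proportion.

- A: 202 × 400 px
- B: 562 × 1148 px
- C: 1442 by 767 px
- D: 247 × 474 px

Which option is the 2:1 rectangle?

Ratios (long/short): A ≈ 1.980; B ≈ 2.043; C ≈ 1.880; D ≈ 1.919.
2:1 ≈ 2.000; option A is nearest (Δ 0.020).

A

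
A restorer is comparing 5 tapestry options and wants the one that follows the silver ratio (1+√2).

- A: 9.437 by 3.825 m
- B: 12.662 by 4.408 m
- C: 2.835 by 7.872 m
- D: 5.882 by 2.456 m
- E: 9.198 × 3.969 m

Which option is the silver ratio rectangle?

Ratios (long/short): A ≈ 2.467; B ≈ 2.873; C ≈ 2.777; D ≈ 2.395; E ≈ 2.317.
silver ratio ≈ 2.414; option D is nearest (Δ 0.019).

D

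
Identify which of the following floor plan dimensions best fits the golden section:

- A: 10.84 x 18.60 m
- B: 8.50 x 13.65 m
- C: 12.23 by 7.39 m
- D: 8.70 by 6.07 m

Target golden ratio ≈ 1.618.
A: 1.716 (Δ0.098)  B: 1.606 (Δ0.012)  C: 1.655 (Δ0.037)  D: 1.433 (Δ0.185)

B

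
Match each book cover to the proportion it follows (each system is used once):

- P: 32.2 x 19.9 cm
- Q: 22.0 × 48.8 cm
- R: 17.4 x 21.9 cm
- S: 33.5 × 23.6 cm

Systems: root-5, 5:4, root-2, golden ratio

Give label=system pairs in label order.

P=golden ratio, Q=root-5, R=5:4, S=root-2

Ratios: P ≈ 1.618; Q ≈ 2.218; R ≈ 1.259; S ≈ 1.419.
Targets: root-5 ≈ 2.236; 5:4 ≈ 1.250; root-2 ≈ 1.414; golden ratio ≈ 1.618.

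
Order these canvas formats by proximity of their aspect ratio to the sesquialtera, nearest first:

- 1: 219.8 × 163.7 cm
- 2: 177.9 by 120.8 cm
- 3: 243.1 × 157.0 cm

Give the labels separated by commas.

2, 3, 1

1: 219.8/163.7 ≈ 1.343 → |1.343 − 1.500| = 0.157
2: 177.9/120.8 ≈ 1.473 → |1.473 − 1.500| = 0.027
3: 243.1/157.0 ≈ 1.548 → |1.548 − 1.500| = 0.048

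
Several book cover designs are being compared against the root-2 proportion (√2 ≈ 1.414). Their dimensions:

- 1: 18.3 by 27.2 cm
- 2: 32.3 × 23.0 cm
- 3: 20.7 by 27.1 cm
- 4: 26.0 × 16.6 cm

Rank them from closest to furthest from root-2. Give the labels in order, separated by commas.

2, 1, 3, 4

Ratios: 1 = 27.2 / 18.3 ≈ 1.486; 2 = 32.3 / 23.0 ≈ 1.404; 3 = 27.1 / 20.7 ≈ 1.309; 4 = 26.0 / 16.6 ≈ 1.566.
|Δ from 1.414|: 1 0.072; 2 0.010; 3 0.105; 4 0.152.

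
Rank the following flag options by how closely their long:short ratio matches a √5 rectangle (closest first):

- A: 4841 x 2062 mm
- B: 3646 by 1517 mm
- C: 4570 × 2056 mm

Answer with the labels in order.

C, A, B

Ratios: A = 4841 / 2062 ≈ 2.348; B = 3646 / 1517 ≈ 2.403; C = 4570 / 2056 ≈ 2.223.
|Δ from 2.236|: A 0.112; B 0.167; C 0.013.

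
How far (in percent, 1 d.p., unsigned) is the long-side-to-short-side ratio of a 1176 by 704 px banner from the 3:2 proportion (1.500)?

11.4%

Ratio = 1176 / 704 ≈ 1.6705.
Ideal 3:2 = 1.5000. |1.6705 − 1.5000| / 1.5000 ≈ 11.37% → 11.4%.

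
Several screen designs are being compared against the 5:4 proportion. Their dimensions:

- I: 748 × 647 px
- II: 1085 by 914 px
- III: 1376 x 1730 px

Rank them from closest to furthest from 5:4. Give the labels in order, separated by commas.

I: 748/647 ≈ 1.156 → |1.156 − 1.250| = 0.094
II: 1085/914 ≈ 1.187 → |1.187 − 1.250| = 0.063
III: 1730/1376 ≈ 1.257 → |1.257 − 1.250| = 0.007

III, II, I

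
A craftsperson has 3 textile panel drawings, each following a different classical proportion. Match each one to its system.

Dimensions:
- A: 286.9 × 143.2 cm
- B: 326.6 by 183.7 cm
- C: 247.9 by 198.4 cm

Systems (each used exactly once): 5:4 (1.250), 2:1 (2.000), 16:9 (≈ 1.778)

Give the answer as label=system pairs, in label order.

A=2:1, B=16:9, C=5:4

Ratios: A ≈ 2.003; B ≈ 1.778; C ≈ 1.249.
Targets: 5:4 ≈ 1.250; 2:1 ≈ 2.000; 16:9 ≈ 1.778.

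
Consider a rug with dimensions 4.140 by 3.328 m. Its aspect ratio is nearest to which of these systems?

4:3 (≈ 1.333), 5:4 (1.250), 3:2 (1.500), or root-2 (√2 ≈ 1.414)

5:4

4.140/3.328 ≈ 1.244. Nearest candidates are 5:4 (1.250, off by 0.006) and 4:3 (1.333, off by 0.089).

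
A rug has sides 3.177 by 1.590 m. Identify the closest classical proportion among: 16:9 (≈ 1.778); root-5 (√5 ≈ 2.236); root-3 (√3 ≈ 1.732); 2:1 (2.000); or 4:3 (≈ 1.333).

Ratio = 3.177 / 1.590 ≈ 1.998.
Distances: 16:9 1.778 (Δ 0.220); root-5 2.236 (Δ 0.238); root-3 1.732 (Δ 0.266); 2:1 2.000 (Δ 0.002); 4:3 1.333 (Δ 0.665).

2:1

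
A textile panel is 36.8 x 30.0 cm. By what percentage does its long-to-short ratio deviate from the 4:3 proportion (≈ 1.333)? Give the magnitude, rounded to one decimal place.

8.0%

Ratio = 36.8 / 30.0 ≈ 1.2267.
Ideal 4:3 ≈ 1.3333. |1.2267 − 1.3333| / 1.3333 ≈ 8.00% → 8.0%.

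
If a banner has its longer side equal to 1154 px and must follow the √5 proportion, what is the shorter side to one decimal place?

516.1 px

root-5 ≈ 2.23607.
Shorter side = 1154 ÷ 2.23607 ≈ 516.084 → 516.1 px.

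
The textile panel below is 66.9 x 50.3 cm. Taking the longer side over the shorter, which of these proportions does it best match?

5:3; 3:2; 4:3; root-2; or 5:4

4:3

Ratio = 66.9 / 50.3 ≈ 1.330.
Distances: 5:3 1.667 (Δ 0.337); 3:2 1.500 (Δ 0.170); 4:3 1.333 (Δ 0.003); root-2 1.414 (Δ 0.084); 5:4 1.250 (Δ 0.080).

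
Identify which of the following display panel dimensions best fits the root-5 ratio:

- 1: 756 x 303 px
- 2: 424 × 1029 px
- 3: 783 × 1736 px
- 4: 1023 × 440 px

Target root-5 ≈ 2.236.
1: 2.495 (Δ0.259)  2: 2.427 (Δ0.191)  3: 2.217 (Δ0.019)  4: 2.325 (Δ0.089)

3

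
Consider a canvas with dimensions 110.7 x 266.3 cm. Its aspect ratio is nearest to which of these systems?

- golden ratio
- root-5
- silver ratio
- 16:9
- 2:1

Ratio = 266.3 / 110.7 ≈ 2.406.
Distances: golden ratio 1.618 (Δ 0.788); root-5 2.236 (Δ 0.170); silver ratio 2.414 (Δ 0.008); 16:9 1.778 (Δ 0.628); 2:1 2.000 (Δ 0.406).

silver ratio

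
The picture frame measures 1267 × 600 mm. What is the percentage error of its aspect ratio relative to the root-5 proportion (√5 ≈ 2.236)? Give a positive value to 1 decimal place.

5.6%

Ratio = 1267 / 600 ≈ 2.1117.
Ideal root-5 ≈ 2.2361. |2.1117 − 2.2361| / 2.2361 ≈ 5.56% → 5.6%.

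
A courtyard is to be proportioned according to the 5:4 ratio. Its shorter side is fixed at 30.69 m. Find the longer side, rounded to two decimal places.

5:4 = 1.25000.
Longer side = 30.69 × 1.25000 ≈ 38.3625 → 38.36 m.

38.36 m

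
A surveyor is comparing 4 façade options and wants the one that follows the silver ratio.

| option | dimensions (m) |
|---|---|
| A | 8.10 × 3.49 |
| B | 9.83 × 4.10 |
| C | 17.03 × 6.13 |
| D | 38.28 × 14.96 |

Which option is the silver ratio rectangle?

B

Target silver ratio ≈ 2.414.
A: 2.321 (Δ0.093)  B: 2.398 (Δ0.016)  C: 2.778 (Δ0.364)  D: 2.559 (Δ0.145)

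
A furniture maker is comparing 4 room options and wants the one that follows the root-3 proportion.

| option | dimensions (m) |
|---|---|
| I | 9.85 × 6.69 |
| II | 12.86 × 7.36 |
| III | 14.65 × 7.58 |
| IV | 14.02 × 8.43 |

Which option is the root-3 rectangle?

II

Target root-3 ≈ 1.732.
I: 1.472 (Δ0.260)  II: 1.747 (Δ0.015)  III: 1.933 (Δ0.201)  IV: 1.663 (Δ0.069)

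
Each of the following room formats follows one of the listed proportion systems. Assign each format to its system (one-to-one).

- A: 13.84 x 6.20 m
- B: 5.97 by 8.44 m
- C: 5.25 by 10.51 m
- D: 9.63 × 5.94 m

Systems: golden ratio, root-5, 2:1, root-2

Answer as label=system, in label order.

A=root-5, B=root-2, C=2:1, D=golden ratio

Ratios: A ≈ 2.232; B ≈ 1.414; C ≈ 2.002; D ≈ 1.621.
Targets: golden ratio ≈ 1.618; root-5 ≈ 2.236; 2:1 ≈ 2.000; root-2 ≈ 1.414.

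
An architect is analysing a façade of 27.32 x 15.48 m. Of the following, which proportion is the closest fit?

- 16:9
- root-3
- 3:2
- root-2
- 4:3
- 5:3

16:9

27.32/15.48 ≈ 1.765. Nearest candidates are 16:9 (1.778, off by 0.013) and root-3 (1.732, off by 0.033).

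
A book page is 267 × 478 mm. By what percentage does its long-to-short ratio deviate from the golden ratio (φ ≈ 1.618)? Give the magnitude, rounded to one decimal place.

Ratio = 478 / 267 ≈ 1.7903.
Ideal golden ratio ≈ 1.6180. |1.7903 − 1.6180| / 1.6180 ≈ 10.65% → 10.6%.

10.6%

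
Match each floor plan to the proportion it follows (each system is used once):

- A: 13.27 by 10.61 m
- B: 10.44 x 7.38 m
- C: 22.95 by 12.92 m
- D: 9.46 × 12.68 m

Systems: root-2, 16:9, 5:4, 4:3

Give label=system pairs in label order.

A=5:4, B=root-2, C=16:9, D=4:3

A = 13.27/10.61 ≈ 1.251 → 5:4 (1.250)
B = 10.44/7.38 ≈ 1.415 → root-2 (1.414)
C = 22.95/12.92 ≈ 1.776 → 16:9 (1.778)
D = 12.68/9.46 ≈ 1.340 → 4:3 (1.333)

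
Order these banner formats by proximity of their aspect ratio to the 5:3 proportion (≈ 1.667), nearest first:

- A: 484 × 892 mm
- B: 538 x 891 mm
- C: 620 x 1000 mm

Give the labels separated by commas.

B, C, A

A: 892/484 ≈ 1.843 → |1.843 − 1.667| = 0.176
B: 891/538 ≈ 1.656 → |1.656 − 1.667| = 0.011
C: 1000/620 ≈ 1.613 → |1.613 − 1.667| = 0.054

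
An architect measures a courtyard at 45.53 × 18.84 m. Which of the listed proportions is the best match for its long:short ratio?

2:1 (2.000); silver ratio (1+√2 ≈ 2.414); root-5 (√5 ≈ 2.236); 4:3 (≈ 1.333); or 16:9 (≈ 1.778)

silver ratio

Ratio = 45.53 / 18.84 ≈ 2.417.
Distances: 2:1 2.000 (Δ 0.417); silver ratio 2.414 (Δ 0.003); root-5 2.236 (Δ 0.181); 4:3 1.333 (Δ 1.084); 16:9 1.778 (Δ 0.639).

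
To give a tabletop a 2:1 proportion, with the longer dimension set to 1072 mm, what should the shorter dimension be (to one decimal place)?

2:1 = 2.00000.
Shorter side = 1072 ÷ 2.00000 ≈ 536.000 → 536.0 mm.

536.0 mm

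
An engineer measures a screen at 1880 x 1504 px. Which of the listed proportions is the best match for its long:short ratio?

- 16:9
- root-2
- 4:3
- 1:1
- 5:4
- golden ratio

Ratio = 1880 / 1504 ≈ 1.250.
Distances: 16:9 1.778 (Δ 0.528); root-2 1.414 (Δ 0.164); 4:3 1.333 (Δ 0.083); 1:1 1.000 (Δ 0.250); 5:4 1.250 (Δ 0.000); golden ratio 1.618 (Δ 0.368).

5:4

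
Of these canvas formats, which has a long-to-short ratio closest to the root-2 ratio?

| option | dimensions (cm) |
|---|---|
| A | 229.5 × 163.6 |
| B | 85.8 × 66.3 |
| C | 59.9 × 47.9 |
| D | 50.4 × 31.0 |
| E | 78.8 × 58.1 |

A

Target root-2 ≈ 1.414.
A: 1.403 (Δ0.011)  B: 1.294 (Δ0.120)  C: 1.251 (Δ0.163)  D: 1.626 (Δ0.212)  E: 1.356 (Δ0.058)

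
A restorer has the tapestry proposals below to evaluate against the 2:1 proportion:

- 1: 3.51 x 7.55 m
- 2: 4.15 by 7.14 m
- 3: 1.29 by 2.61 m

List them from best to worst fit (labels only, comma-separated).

3, 1, 2

Ratios: 1 = 7.55 / 3.51 ≈ 2.151; 2 = 7.14 / 4.15 ≈ 1.720; 3 = 2.61 / 1.29 ≈ 2.023.
|Δ from 2.000|: 1 0.151; 2 0.280; 3 0.023.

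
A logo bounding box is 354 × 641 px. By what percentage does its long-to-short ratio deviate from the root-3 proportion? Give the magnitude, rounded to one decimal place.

4.5%

Ratio = 641 / 354 ≈ 1.8107.
Ideal root-3 ≈ 1.7321. |1.8107 − 1.7321| / 1.7321 ≈ 4.54% → 4.5%.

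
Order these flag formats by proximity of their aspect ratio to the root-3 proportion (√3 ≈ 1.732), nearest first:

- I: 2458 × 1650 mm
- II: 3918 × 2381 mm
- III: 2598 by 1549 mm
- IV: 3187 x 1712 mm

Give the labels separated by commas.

III, II, IV, I

I: 2458/1650 ≈ 1.490 → |1.490 − 1.732| = 0.242
II: 3918/2381 ≈ 1.646 → |1.646 − 1.732| = 0.086
III: 2598/1549 ≈ 1.677 → |1.677 − 1.732| = 0.055
IV: 3187/1712 ≈ 1.862 → |1.862 − 1.732| = 0.130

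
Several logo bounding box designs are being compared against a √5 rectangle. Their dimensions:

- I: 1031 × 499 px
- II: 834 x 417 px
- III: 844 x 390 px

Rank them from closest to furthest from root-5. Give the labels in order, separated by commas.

Ratios: I = 1031 / 499 ≈ 2.066; II = 834 / 417 ≈ 2.000; III = 844 / 390 ≈ 2.164.
|Δ from 2.236|: I 0.170; II 0.236; III 0.072.

III, I, II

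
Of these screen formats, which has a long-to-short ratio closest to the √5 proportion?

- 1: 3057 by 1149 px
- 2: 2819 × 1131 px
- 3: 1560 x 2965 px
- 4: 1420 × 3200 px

Ratios (long/short): 1 ≈ 2.661; 2 ≈ 2.492; 3 ≈ 1.901; 4 ≈ 2.254.
root-5 ≈ 2.236; option 4 is nearest (Δ 0.018).

4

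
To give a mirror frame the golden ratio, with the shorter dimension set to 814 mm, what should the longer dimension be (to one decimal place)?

1317.1 mm

golden ratio ≈ 1.61803.
Longer side = 814 × 1.61803 ≈ 1317.076 → 1317.1 mm.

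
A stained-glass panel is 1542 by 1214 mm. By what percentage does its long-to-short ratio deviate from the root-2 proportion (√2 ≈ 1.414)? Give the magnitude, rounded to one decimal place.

10.2%

Ratio = 1542 / 1214 ≈ 1.2702.
Ideal root-2 ≈ 1.4142. |1.2702 − 1.4142| / 1.4142 ≈ 10.18% → 10.2%.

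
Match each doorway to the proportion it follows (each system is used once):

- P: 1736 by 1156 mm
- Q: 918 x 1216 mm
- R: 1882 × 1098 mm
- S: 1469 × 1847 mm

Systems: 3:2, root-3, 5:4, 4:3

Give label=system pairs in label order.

P=3:2, Q=4:3, R=root-3, S=5:4

Ratios: P ≈ 1.502; Q ≈ 1.325; R ≈ 1.714; S ≈ 1.257.
Targets: 3:2 ≈ 1.500; root-3 ≈ 1.732; 5:4 ≈ 1.250; 4:3 ≈ 1.333.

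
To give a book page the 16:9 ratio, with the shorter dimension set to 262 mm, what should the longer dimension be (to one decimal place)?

16:9 ≈ 1.77778.
Longer side = 262 × 1.77778 ≈ 465.778 → 465.8 mm.

465.8 mm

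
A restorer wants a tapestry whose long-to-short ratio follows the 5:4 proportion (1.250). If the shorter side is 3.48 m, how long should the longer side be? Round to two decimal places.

5:4 = 1.25000.
Longer side = 3.48 × 1.25000 ≈ 4.3500 → 4.35 m.

4.35 m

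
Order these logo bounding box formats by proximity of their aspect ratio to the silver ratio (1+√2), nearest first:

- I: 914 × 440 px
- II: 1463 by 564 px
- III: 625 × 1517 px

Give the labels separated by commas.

I: 914/440 ≈ 2.077 → |2.077 − 2.414| = 0.337
II: 1463/564 ≈ 2.594 → |2.594 − 2.414| = 0.180
III: 1517/625 ≈ 2.427 → |2.427 − 2.414| = 0.013

III, II, I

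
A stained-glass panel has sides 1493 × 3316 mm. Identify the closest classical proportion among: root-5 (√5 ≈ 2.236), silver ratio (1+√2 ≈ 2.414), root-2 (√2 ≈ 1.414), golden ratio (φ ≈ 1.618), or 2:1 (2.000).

root-5

Ratio = 3316 / 1493 ≈ 2.221.
Distances: root-5 2.236 (Δ 0.015); silver ratio 2.414 (Δ 0.193); root-2 1.414 (Δ 0.807); golden ratio 1.618 (Δ 0.603); 2:1 2.000 (Δ 0.221).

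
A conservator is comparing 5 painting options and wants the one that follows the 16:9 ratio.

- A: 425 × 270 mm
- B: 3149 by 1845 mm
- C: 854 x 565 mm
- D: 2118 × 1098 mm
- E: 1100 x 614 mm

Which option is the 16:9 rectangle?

E

Target 16:9 ≈ 1.778.
A: 1.574 (Δ0.204)  B: 1.707 (Δ0.071)  C: 1.512 (Δ0.266)  D: 1.929 (Δ0.151)  E: 1.792 (Δ0.014)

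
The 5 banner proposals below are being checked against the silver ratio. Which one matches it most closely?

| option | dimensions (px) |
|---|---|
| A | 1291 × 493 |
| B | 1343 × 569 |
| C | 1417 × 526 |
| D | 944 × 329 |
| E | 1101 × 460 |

Ratios (long/short): A ≈ 2.619; B ≈ 2.360; C ≈ 2.694; D ≈ 2.869; E ≈ 2.393.
silver ratio ≈ 2.414; option E is nearest (Δ 0.021).

E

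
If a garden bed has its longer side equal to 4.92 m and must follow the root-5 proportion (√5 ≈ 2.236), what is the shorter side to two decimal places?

root-5 ≈ 2.23607.
Shorter side = 4.92 ÷ 2.23607 ≈ 2.2003 → 2.20 m.

2.20 m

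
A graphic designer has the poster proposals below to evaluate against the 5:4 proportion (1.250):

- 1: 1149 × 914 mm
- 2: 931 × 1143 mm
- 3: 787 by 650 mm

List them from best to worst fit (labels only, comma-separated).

1: 1149/914 ≈ 1.257 → |1.257 − 1.250| = 0.007
2: 1143/931 ≈ 1.228 → |1.228 − 1.250| = 0.022
3: 787/650 ≈ 1.211 → |1.211 − 1.250| = 0.039

1, 2, 3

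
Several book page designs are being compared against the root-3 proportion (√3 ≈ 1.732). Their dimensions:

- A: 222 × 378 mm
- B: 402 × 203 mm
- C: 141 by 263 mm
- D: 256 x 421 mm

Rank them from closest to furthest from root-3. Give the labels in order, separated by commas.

A, D, C, B

Ratios: A = 378 / 222 ≈ 1.703; B = 402 / 203 ≈ 1.980; C = 263 / 141 ≈ 1.865; D = 421 / 256 ≈ 1.645.
|Δ from 1.732|: A 0.029; B 0.248; C 0.133; D 0.087.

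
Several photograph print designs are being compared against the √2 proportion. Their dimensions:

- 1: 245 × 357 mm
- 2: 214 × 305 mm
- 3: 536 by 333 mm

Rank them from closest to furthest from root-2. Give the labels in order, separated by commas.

2, 1, 3

1: 357/245 ≈ 1.457 → |1.457 − 1.414| = 0.043
2: 305/214 ≈ 1.425 → |1.425 − 1.414| = 0.011
3: 536/333 ≈ 1.610 → |1.610 − 1.414| = 0.196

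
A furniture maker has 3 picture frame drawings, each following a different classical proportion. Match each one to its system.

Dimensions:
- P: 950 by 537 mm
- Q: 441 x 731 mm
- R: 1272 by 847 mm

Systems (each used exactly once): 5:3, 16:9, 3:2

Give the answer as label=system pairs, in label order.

P = 950/537 ≈ 1.769 → 16:9 (1.778)
Q = 731/441 ≈ 1.658 → 5:3 (1.667)
R = 1272/847 ≈ 1.502 → 3:2 (1.500)

P=16:9, Q=5:3, R=3:2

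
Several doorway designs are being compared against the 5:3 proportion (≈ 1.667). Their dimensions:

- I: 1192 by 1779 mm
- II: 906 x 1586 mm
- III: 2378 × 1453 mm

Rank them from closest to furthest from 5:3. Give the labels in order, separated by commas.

Ratios: I = 1779 / 1192 ≈ 1.492; II = 1586 / 906 ≈ 1.751; III = 2378 / 1453 ≈ 1.637.
|Δ from 1.667|: I 0.175; II 0.084; III 0.030.

III, II, I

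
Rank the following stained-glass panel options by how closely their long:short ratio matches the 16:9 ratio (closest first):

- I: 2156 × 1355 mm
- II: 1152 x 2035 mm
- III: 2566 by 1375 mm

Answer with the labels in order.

Ratios: I = 2156 / 1355 ≈ 1.591; II = 2035 / 1152 ≈ 1.766; III = 2566 / 1375 ≈ 1.866.
|Δ from 1.778|: I 0.187; II 0.012; III 0.088.

II, III, I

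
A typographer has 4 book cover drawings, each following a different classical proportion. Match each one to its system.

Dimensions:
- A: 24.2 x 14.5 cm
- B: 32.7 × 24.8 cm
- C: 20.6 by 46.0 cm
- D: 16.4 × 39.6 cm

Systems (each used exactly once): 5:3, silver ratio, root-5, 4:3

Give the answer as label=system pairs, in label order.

A=5:3, B=4:3, C=root-5, D=silver ratio

A = 24.2/14.5 ≈ 1.669 → 5:3 (1.667)
B = 32.7/24.8 ≈ 1.319 → 4:3 (1.333)
C = 46.0/20.6 ≈ 2.233 → root-5 (2.236)
D = 39.6/16.4 ≈ 2.415 → silver ratio (2.414)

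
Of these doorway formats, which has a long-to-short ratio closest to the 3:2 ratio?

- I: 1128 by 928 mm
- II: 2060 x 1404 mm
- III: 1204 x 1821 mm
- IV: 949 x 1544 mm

III

Ratios (long/short): I ≈ 1.216; II ≈ 1.467; III ≈ 1.512; IV ≈ 1.627.
3:2 ≈ 1.500; option III is nearest (Δ 0.012).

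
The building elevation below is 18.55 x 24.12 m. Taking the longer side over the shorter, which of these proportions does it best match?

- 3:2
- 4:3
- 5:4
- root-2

Ratio = 24.12 / 18.55 ≈ 1.300.
Distances: 3:2 1.500 (Δ 0.200); 4:3 1.333 (Δ 0.033); 5:4 1.250 (Δ 0.050); root-2 1.414 (Δ 0.114).

4:3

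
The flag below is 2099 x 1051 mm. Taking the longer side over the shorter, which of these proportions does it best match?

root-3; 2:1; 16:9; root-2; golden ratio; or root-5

2:1

2099/1051 ≈ 1.997. Nearest candidates are 2:1 (2.000, off by 0.003) and 16:9 (1.778, off by 0.219).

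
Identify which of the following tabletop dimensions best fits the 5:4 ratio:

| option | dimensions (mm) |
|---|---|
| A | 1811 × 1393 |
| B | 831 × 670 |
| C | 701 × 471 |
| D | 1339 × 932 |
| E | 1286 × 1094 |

Target 5:4 ≈ 1.250.
A: 1.300 (Δ0.050)  B: 1.240 (Δ0.010)  C: 1.488 (Δ0.238)  D: 1.437 (Δ0.187)  E: 1.176 (Δ0.074)

B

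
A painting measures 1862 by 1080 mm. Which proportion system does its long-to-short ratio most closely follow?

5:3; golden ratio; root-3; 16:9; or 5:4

root-3

1862/1080 ≈ 1.724. Nearest candidates are root-3 (1.732, off by 0.008) and 16:9 (1.778, off by 0.054).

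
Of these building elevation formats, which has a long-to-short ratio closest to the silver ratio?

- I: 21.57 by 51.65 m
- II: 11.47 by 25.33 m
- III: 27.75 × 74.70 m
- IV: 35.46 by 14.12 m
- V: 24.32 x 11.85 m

Target silver ratio ≈ 2.414.
I: 2.395 (Δ0.019)  II: 2.208 (Δ0.206)  III: 2.692 (Δ0.278)  IV: 2.511 (Δ0.097)  V: 2.052 (Δ0.362)

I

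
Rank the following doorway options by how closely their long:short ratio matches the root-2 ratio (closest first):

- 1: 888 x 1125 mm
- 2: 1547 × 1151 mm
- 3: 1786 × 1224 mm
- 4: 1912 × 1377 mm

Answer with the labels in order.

Ratios: 1 = 1125 / 888 ≈ 1.267; 2 = 1547 / 1151 ≈ 1.344; 3 = 1786 / 1224 ≈ 1.459; 4 = 1912 / 1377 ≈ 1.389.
|Δ from 1.414|: 1 0.147; 2 0.070; 3 0.045; 4 0.025.

4, 3, 2, 1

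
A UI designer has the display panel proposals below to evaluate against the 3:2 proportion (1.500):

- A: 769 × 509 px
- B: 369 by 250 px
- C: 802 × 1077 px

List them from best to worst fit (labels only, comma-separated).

A, B, C

Ratios: A = 769 / 509 ≈ 1.511; B = 369 / 250 ≈ 1.476; C = 1077 / 802 ≈ 1.343.
|Δ from 1.500|: A 0.011; B 0.024; C 0.157.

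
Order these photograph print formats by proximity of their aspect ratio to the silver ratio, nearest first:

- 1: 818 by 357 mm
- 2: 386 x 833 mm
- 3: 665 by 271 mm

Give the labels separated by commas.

3, 1, 2

1: 818/357 ≈ 2.291 → |2.291 − 2.414| = 0.123
2: 833/386 ≈ 2.158 → |2.158 − 2.414| = 0.256
3: 665/271 ≈ 2.454 → |2.454 − 2.414| = 0.040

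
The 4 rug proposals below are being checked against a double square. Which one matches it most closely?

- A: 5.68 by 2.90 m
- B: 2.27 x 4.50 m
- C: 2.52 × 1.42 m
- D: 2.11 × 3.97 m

B

Target 2:1 ≈ 2.000.
A: 1.959 (Δ0.041)  B: 1.982 (Δ0.018)  C: 1.775 (Δ0.225)  D: 1.882 (Δ0.118)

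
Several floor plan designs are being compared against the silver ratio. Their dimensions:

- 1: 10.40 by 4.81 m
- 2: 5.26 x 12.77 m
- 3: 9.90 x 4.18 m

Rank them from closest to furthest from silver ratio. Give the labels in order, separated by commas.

1: 10.40/4.81 ≈ 2.162 → |2.162 − 2.414| = 0.252
2: 12.77/5.26 ≈ 2.428 → |2.428 − 2.414| = 0.014
3: 9.90/4.18 ≈ 2.368 → |2.368 − 2.414| = 0.046

2, 3, 1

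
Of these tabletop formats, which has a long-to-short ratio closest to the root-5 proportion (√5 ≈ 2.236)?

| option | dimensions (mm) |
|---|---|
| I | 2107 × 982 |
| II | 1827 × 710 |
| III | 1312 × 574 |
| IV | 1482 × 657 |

IV

Target root-5 ≈ 2.236.
I: 2.146 (Δ0.090)  II: 2.573 (Δ0.337)  III: 2.286 (Δ0.050)  IV: 2.256 (Δ0.020)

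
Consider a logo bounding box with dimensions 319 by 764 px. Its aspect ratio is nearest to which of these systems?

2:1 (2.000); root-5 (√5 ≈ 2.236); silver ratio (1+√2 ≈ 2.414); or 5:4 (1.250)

764/319 ≈ 2.395. Nearest candidates are silver ratio (2.414, off by 0.019) and root-5 (2.236, off by 0.159).

silver ratio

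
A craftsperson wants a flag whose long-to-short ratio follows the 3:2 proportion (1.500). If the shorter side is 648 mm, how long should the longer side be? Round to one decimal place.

3:2 = 1.50000.
Longer side = 648 × 1.50000 ≈ 972.000 → 972.0 mm.

972.0 mm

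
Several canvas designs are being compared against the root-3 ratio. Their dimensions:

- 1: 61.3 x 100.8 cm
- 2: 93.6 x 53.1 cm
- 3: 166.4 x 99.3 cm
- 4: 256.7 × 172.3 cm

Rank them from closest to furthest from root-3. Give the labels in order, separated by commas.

Ratios: 1 = 100.8 / 61.3 ≈ 1.644; 2 = 93.6 / 53.1 ≈ 1.763; 3 = 166.4 / 99.3 ≈ 1.676; 4 = 256.7 / 172.3 ≈ 1.490.
|Δ from 1.732|: 1 0.088; 2 0.031; 3 0.056; 4 0.242.

2, 3, 1, 4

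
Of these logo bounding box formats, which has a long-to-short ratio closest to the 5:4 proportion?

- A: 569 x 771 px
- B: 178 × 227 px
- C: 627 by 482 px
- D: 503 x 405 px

D

Ratios (long/short): A ≈ 1.355; B ≈ 1.275; C ≈ 1.301; D ≈ 1.242.
5:4 ≈ 1.250; option D is nearest (Δ 0.008).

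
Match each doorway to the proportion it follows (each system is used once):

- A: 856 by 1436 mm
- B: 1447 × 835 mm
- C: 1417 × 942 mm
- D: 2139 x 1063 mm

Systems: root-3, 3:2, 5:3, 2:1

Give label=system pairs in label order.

A = 1436/856 ≈ 1.678 → 5:3 (1.667)
B = 1447/835 ≈ 1.733 → root-3 (1.732)
C = 1417/942 ≈ 1.504 → 3:2 (1.500)
D = 2139/1063 ≈ 2.012 → 2:1 (2.000)

A=5:3, B=root-3, C=3:2, D=2:1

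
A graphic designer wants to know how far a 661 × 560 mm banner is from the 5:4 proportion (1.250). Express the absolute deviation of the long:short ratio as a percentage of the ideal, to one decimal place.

Ratio = 661 / 560 ≈ 1.1804.
Ideal 5:4 = 1.2500. |1.1804 − 1.2500| / 1.2500 ≈ 5.57% → 5.6%.

5.6%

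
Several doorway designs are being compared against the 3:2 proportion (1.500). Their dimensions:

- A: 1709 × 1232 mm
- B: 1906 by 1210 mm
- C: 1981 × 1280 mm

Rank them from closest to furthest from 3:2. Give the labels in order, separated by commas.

Ratios: A = 1709 / 1232 ≈ 1.387; B = 1906 / 1210 ≈ 1.575; C = 1981 / 1280 ≈ 1.548.
|Δ from 1.500|: A 0.113; B 0.075; C 0.048.

C, B, A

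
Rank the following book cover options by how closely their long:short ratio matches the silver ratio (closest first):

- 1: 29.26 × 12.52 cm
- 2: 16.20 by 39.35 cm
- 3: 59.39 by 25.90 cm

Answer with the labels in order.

2, 1, 3

1: 29.26/12.52 ≈ 2.337 → |2.337 − 2.414| = 0.077
2: 39.35/16.20 ≈ 2.429 → |2.429 − 2.414| = 0.015
3: 59.39/25.90 ≈ 2.293 → |2.293 − 2.414| = 0.121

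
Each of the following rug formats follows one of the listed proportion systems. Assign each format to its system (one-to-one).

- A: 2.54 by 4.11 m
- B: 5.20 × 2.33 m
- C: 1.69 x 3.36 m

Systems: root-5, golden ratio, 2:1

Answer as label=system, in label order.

A=golden ratio, B=root-5, C=2:1

Ratios: A ≈ 1.618; B ≈ 2.232; C ≈ 1.988.
Targets: root-5 ≈ 2.236; golden ratio ≈ 1.618; 2:1 ≈ 2.000.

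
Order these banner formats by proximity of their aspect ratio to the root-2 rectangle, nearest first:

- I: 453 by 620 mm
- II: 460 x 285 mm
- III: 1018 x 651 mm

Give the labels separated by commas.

Ratios: I = 620 / 453 ≈ 1.369; II = 460 / 285 ≈ 1.614; III = 1018 / 651 ≈ 1.564.
|Δ from 1.414|: I 0.045; II 0.200; III 0.150.

I, III, II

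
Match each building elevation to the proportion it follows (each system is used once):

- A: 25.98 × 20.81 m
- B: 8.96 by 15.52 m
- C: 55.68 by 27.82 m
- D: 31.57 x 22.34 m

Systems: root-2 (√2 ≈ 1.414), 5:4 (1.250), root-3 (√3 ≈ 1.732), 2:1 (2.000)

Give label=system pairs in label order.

A=5:4, B=root-3, C=2:1, D=root-2

Ratios: A ≈ 1.248; B ≈ 1.732; C ≈ 2.001; D ≈ 1.413.
Targets: root-2 ≈ 1.414; 5:4 ≈ 1.250; root-3 ≈ 1.732; 2:1 ≈ 2.000.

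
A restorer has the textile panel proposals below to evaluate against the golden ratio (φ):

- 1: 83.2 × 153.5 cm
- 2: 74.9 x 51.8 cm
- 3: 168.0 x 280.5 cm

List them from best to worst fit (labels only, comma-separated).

3, 2, 1

1: 153.5/83.2 ≈ 1.845 → |1.845 − 1.618| = 0.227
2: 74.9/51.8 ≈ 1.446 → |1.446 − 1.618| = 0.172
3: 280.5/168.0 ≈ 1.670 → |1.670 − 1.618| = 0.052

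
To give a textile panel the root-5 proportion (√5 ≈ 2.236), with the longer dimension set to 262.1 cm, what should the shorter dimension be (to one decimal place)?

117.2 cm

root-5 ≈ 2.23607.
Shorter side = 262.1 ÷ 2.23607 ≈ 117.215 → 117.2 cm.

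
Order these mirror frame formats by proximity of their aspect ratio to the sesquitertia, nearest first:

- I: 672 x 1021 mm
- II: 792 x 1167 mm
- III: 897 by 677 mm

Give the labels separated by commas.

I: 1021/672 ≈ 1.519 → |1.519 − 1.333| = 0.186
II: 1167/792 ≈ 1.473 → |1.473 − 1.333| = 0.140
III: 897/677 ≈ 1.325 → |1.325 − 1.333| = 0.008

III, II, I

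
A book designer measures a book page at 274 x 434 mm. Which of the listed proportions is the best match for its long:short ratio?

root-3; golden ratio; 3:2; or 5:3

Ratio = 434 / 274 ≈ 1.584.
Distances: root-3 1.732 (Δ 0.148); golden ratio 1.618 (Δ 0.034); 3:2 1.500 (Δ 0.084); 5:3 1.667 (Δ 0.083).

golden ratio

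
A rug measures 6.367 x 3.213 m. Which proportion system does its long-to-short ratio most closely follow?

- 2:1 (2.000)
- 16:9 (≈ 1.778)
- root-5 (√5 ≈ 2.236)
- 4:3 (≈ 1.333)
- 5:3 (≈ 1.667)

6.367/3.213 ≈ 1.982. Nearest candidates are 2:1 (2.000, off by 0.018) and 16:9 (1.778, off by 0.204).

2:1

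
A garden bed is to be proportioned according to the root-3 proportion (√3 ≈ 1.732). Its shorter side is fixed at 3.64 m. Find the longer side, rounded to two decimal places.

root-3 ≈ 1.73205.
Longer side = 3.64 × 1.73205 ≈ 6.3047 → 6.30 m.

6.30 m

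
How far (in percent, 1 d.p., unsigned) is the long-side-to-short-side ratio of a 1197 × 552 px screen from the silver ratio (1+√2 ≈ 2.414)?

10.2%

Ratio = 1197 / 552 ≈ 2.1685.
Ideal silver ratio ≈ 2.4142. |2.1685 − 2.4142| / 2.4142 ≈ 10.18% → 10.2%.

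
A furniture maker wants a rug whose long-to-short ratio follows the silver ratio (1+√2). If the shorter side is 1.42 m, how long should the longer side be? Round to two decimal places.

silver ratio ≈ 2.41421.
Longer side = 1.42 × 2.41421 ≈ 3.4282 → 3.43 m.

3.43 m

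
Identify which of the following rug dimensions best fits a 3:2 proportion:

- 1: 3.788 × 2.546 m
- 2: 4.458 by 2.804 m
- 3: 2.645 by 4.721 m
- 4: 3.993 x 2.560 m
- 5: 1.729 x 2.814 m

1

Target 3:2 ≈ 1.500.
1: 1.488 (Δ0.012)  2: 1.590 (Δ0.090)  3: 1.785 (Δ0.285)  4: 1.560 (Δ0.060)  5: 1.628 (Δ0.128)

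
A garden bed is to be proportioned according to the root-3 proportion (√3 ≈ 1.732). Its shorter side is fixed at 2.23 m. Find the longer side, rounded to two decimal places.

3.86 m

root-3 ≈ 1.73205.
Longer side = 2.23 × 1.73205 ≈ 3.8625 → 3.86 m.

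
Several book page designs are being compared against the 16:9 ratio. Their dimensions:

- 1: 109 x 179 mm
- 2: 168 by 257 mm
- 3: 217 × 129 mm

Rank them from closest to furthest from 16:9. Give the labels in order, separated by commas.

Ratios: 1 = 179 / 109 ≈ 1.642; 2 = 257 / 168 ≈ 1.530; 3 = 217 / 129 ≈ 1.682.
|Δ from 1.778|: 1 0.136; 2 0.248; 3 0.096.

3, 1, 2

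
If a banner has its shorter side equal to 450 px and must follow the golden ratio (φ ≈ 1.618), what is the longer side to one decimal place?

golden ratio ≈ 1.61803.
Longer side = 450 × 1.61803 ≈ 728.114 → 728.1 px.

728.1 px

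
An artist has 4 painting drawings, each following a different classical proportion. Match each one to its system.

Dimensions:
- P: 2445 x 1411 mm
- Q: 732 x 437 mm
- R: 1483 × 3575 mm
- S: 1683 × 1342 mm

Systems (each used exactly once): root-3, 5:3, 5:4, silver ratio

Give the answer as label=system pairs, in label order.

P=root-3, Q=5:3, R=silver ratio, S=5:4

P = 2445/1411 ≈ 1.733 → root-3 (1.732)
Q = 732/437 ≈ 1.675 → 5:3 (1.667)
R = 3575/1483 ≈ 2.411 → silver ratio (2.414)
S = 1683/1342 ≈ 1.254 → 5:4 (1.250)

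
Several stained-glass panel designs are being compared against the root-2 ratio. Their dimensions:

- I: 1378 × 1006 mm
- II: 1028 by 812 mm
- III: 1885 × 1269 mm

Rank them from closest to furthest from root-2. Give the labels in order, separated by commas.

I: 1378/1006 ≈ 1.370 → |1.370 − 1.414| = 0.044
II: 1028/812 ≈ 1.266 → |1.266 − 1.414| = 0.148
III: 1885/1269 ≈ 1.485 → |1.485 − 1.414| = 0.071

I, III, II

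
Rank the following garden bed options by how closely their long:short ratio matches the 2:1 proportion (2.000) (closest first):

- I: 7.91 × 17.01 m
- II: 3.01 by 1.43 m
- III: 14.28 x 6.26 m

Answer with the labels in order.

II, I, III

Ratios: I = 17.01 / 7.91 ≈ 2.150; II = 3.01 / 1.43 ≈ 2.105; III = 14.28 / 6.26 ≈ 2.281.
|Δ from 2.000|: I 0.150; II 0.105; III 0.281.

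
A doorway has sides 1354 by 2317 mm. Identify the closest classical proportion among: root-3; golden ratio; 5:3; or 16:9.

2317/1354 ≈ 1.711. Nearest candidates are root-3 (1.732, off by 0.021) and 5:3 (1.667, off by 0.044).

root-3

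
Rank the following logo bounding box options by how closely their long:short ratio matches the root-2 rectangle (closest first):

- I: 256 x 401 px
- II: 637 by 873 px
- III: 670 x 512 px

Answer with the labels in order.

II, III, I

Ratios: I = 401 / 256 ≈ 1.566; II = 873 / 637 ≈ 1.370; III = 670 / 512 ≈ 1.309.
|Δ from 1.414|: I 0.152; II 0.044; III 0.105.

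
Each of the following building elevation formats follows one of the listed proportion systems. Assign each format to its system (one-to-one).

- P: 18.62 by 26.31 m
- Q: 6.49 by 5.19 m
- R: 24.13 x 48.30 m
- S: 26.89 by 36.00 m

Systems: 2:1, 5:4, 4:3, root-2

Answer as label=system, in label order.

P=root-2, Q=5:4, R=2:1, S=4:3

P = 26.31/18.62 ≈ 1.413 → root-2 (1.414)
Q = 6.49/5.19 ≈ 1.250 → 5:4 (1.250)
R = 48.30/24.13 ≈ 2.002 → 2:1 (2.000)
S = 36.00/26.89 ≈ 1.339 → 4:3 (1.333)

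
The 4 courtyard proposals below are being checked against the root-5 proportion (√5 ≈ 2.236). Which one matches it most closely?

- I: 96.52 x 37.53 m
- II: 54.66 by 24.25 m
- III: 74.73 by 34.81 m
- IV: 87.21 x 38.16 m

Ratios (long/short): I ≈ 2.572; II ≈ 2.254; III ≈ 2.147; IV ≈ 2.285.
root-5 ≈ 2.236; option II is nearest (Δ 0.018).

II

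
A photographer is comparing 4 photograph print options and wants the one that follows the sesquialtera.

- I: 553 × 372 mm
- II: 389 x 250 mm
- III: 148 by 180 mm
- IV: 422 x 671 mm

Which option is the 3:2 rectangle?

I

Ratios (long/short): I ≈ 1.487; II ≈ 1.556; III ≈ 1.216; IV ≈ 1.590.
3:2 ≈ 1.500; option I is nearest (Δ 0.013).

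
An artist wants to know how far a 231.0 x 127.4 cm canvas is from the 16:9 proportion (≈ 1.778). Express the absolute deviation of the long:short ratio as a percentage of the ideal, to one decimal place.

Ratio = 231.0 / 127.4 ≈ 1.8132.
Ideal 16:9 ≈ 1.7778. |1.8132 − 1.7778| / 1.7778 ≈ 1.99% → 2.0%.

2.0%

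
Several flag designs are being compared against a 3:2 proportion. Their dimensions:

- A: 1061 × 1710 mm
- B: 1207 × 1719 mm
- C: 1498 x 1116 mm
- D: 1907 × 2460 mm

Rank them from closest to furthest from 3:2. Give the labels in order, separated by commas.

B, A, C, D

Ratios: A = 1710 / 1061 ≈ 1.612; B = 1719 / 1207 ≈ 1.424; C = 1498 / 1116 ≈ 1.342; D = 2460 / 1907 ≈ 1.290.
|Δ from 1.500|: A 0.112; B 0.076; C 0.158; D 0.210.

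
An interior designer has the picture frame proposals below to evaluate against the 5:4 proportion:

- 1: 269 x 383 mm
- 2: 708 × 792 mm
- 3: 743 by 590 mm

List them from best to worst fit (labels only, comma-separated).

3, 2, 1

1: 383/269 ≈ 1.424 → |1.424 − 1.250| = 0.174
2: 792/708 ≈ 1.119 → |1.119 − 1.250| = 0.131
3: 743/590 ≈ 1.259 → |1.259 − 1.250| = 0.009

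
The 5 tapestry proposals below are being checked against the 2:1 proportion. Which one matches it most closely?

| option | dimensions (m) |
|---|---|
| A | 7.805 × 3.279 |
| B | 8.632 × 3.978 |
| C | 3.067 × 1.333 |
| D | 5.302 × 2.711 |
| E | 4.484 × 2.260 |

E

Target 2:1 ≈ 2.000.
A: 2.380 (Δ0.380)  B: 2.170 (Δ0.170)  C: 2.301 (Δ0.301)  D: 1.956 (Δ0.044)  E: 1.984 (Δ0.016)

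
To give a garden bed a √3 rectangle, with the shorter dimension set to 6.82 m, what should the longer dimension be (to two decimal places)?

11.81 m

root-3 ≈ 1.73205.
Longer side = 6.82 × 1.73205 ≈ 11.8126 → 11.81 m.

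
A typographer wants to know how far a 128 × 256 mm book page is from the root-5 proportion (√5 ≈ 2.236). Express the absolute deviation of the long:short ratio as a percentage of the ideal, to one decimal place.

10.6%

Ratio = 256 / 128 ≈ 2.0000.
Ideal root-5 ≈ 2.2361. |2.0000 − 2.2361| / 2.2361 ≈ 10.56% → 10.6%.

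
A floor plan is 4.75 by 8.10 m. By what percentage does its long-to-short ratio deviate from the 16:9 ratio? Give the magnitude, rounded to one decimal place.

4.1%

Ratio = 8.10 / 4.75 ≈ 1.7053.
Ideal 16:9 ≈ 1.7778. |1.7053 − 1.7778| / 1.7778 ≈ 4.08% → 4.1%.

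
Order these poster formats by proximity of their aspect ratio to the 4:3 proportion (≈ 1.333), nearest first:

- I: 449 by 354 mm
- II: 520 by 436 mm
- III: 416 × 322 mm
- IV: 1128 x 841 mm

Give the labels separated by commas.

IV, III, I, II

Ratios: I = 449 / 354 ≈ 1.268; II = 520 / 436 ≈ 1.193; III = 416 / 322 ≈ 1.292; IV = 1128 / 841 ≈ 1.341.
|Δ from 1.333|: I 0.065; II 0.140; III 0.041; IV 0.008.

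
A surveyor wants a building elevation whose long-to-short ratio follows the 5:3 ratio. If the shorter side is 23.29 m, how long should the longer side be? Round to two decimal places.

5:3 ≈ 1.66667.
Longer side = 23.29 × 1.66667 ≈ 38.8167 → 38.82 m.

38.82 m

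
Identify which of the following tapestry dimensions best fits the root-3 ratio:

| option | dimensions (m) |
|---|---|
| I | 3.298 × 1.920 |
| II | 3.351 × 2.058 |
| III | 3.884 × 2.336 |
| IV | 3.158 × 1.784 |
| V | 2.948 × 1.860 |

Ratios (long/short): I ≈ 1.718; II ≈ 1.628; III ≈ 1.663; IV ≈ 1.770; V ≈ 1.585.
root-3 ≈ 1.732; option I is nearest (Δ 0.014).

I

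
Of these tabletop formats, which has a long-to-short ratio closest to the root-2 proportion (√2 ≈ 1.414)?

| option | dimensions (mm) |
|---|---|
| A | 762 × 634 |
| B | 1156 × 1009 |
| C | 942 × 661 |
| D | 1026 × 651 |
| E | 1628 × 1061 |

Ratios (long/short): A ≈ 1.202; B ≈ 1.146; C ≈ 1.425; D ≈ 1.576; E ≈ 1.534.
root-2 ≈ 1.414; option C is nearest (Δ 0.011).

C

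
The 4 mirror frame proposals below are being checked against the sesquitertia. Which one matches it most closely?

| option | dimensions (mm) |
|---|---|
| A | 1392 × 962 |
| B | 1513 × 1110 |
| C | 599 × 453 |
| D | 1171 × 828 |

Ratios (long/short): A ≈ 1.447; B ≈ 1.363; C ≈ 1.322; D ≈ 1.414.
4:3 ≈ 1.333; option C is nearest (Δ 0.011).

C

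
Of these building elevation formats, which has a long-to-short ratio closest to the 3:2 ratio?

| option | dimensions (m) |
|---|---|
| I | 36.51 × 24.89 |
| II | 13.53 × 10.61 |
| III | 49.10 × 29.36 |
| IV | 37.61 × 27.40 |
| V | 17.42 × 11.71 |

V

Ratios (long/short): I ≈ 1.467; II ≈ 1.275; III ≈ 1.672; IV ≈ 1.373; V ≈ 1.488.
3:2 ≈ 1.500; option V is nearest (Δ 0.012).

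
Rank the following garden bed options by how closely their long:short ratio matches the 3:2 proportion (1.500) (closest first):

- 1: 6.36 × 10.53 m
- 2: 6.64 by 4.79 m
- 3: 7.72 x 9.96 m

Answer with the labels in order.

2, 1, 3

1: 10.53/6.36 ≈ 1.656 → |1.656 − 1.500| = 0.156
2: 6.64/4.79 ≈ 1.386 → |1.386 − 1.500| = 0.114
3: 9.96/7.72 ≈ 1.290 → |1.290 − 1.500| = 0.210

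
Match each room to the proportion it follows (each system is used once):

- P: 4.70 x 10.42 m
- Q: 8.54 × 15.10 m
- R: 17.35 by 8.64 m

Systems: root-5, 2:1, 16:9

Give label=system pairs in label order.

Ratios: P ≈ 2.217; Q ≈ 1.768; R ≈ 2.008.
Targets: root-5 ≈ 2.236; 2:1 ≈ 2.000; 16:9 ≈ 1.778.

P=root-5, Q=16:9, R=2:1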